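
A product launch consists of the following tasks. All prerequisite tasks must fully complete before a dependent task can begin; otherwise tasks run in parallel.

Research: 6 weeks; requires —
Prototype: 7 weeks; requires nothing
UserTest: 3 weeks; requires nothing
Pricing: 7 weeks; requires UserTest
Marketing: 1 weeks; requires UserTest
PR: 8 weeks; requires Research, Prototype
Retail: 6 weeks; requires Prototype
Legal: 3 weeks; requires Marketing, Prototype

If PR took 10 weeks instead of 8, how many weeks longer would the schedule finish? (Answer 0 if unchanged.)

Critical path before the change: Prototype→PR = 7+8 = 15 giving 15 weeks.
PR is on the critical path; changing it to 10 makes that path 17 weeks.
No other chain overtakes it, so the finish is 17 weeks.
Change in finish: 17 − 15 = +2 weeks.

2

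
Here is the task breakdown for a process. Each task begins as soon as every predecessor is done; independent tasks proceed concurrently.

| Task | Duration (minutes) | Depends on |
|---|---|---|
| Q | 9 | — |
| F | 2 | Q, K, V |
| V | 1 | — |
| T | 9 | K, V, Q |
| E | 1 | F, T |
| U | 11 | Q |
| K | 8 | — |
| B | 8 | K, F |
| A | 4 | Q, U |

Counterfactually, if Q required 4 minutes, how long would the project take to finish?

The binding path is Q→U→A = 9+11+4 = 24; finish at 24 minutes.
Since Q is critical, the -5 change carries straight to that chain (now 19 minutes).
No other chain overtakes it, so the finish is 19 minutes.

19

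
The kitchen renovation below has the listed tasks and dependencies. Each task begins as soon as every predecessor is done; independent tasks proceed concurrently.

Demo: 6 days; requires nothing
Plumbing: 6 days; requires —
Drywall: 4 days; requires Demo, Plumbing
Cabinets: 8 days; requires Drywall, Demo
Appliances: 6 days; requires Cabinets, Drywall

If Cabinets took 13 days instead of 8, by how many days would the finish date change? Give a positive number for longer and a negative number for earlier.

5

As given, the longest chain is Demo→Drywall→Cabinets→Appliances = 6+4+8+6 = 24, so the finish is 24 days.
Cabinets lies on that path, so at 13 days the path becomes 29 days.
The critical path is still Demo→Drywall→Cabinets→Appliances; finish is now 29 days.
Change in finish: 29 − 24 = +5 days.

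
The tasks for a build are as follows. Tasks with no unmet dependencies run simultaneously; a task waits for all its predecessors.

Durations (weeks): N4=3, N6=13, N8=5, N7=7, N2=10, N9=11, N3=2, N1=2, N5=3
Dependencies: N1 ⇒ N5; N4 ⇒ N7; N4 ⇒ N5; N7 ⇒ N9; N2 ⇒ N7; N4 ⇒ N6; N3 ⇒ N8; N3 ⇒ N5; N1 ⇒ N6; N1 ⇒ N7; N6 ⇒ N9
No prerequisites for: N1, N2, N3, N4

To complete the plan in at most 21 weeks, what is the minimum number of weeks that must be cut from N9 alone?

Current finish: 28 weeks; target: 21.
N9 is on every critical path, so each week cut from N9 cuts the finish by one (this holds down to a finish of 18).
Need 28 − 21 = 7 weeks off N9 → N9 becomes 4 weeks, finish becomes 21.

7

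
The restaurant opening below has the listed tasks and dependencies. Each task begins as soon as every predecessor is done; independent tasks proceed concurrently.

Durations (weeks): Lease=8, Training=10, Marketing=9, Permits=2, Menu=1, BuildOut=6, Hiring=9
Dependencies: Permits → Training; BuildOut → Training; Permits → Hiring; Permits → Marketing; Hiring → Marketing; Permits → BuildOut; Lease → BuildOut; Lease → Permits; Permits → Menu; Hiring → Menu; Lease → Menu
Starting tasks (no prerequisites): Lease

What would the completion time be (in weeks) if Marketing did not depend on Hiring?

26

Before: longest chain Lease→Permits→Hiring→Marketing = 8+2+9+9 = 28, finish 28.
Without Hiring→Marketing, Marketing's earliest start moves from 19 to 10.
The longest chain is now Lease→Permits→BuildOut→Training = 8+2+6+10 = 26, so the schedule takes 26 weeks.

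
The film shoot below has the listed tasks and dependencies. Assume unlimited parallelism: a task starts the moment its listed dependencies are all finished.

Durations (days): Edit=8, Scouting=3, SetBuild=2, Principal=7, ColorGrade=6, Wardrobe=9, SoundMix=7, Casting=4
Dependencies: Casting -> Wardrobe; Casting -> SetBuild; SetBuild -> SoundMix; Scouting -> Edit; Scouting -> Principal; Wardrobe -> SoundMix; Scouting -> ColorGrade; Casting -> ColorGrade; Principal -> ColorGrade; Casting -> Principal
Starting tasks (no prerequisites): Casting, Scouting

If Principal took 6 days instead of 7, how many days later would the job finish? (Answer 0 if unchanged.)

0

The binding path is Casting→Wardrobe→SoundMix = 4+9+7 = 20; finish at 20 days.
Principal is off the critical path — its longest chain is 17 days, giving 3 of slack.
The critical path is still Casting→Wardrobe→SoundMix; finish is now 20 days.
Change in finish: 20 − 20 = +0 days.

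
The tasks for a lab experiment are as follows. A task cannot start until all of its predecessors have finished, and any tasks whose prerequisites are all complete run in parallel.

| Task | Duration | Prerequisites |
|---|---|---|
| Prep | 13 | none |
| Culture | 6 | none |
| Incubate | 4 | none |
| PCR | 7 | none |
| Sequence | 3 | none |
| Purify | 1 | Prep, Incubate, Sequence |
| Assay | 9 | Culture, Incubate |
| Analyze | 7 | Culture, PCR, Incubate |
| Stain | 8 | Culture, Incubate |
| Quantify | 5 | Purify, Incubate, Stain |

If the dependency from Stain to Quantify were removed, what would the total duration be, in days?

Original critical path: Prep→Purify→Quantify = 13+1+5 = 19 ⇒ 19 days.
Dropping Stain→Quantify doesn't change Quantify's earliest start (14); another predecessor still binds.
After: Prep→Purify→Quantify = 13+1+5 = 19 → 19 days.

19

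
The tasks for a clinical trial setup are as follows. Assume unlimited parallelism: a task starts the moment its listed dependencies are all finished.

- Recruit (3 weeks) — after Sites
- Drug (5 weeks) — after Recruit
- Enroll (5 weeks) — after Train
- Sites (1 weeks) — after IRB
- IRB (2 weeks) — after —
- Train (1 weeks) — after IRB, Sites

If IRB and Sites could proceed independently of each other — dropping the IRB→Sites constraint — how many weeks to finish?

With the dependency in place, IRB→Sites→Recruit→Drug = 2+1+3+5 = 11 sets the finish at 11 weeks.
Without IRB→Sites, Sites's earliest start moves from 2 to 0.
After: Sites→Recruit→Drug = 1+3+5 = 9 → 9 weeks.

9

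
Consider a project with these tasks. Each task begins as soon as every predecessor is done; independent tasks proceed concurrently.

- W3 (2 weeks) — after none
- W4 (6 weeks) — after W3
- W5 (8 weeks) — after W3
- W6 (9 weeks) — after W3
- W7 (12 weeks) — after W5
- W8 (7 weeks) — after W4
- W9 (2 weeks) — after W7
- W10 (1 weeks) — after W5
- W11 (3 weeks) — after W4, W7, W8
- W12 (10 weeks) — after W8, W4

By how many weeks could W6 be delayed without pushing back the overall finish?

W3→W4→W8→W12 = 2+6+7+10 = 25 sets the makespan at 25 weeks.
The longest chain containing W6 totals 11 weeks.
Slack of W6 = 16 − 2 = 14 weeks.

14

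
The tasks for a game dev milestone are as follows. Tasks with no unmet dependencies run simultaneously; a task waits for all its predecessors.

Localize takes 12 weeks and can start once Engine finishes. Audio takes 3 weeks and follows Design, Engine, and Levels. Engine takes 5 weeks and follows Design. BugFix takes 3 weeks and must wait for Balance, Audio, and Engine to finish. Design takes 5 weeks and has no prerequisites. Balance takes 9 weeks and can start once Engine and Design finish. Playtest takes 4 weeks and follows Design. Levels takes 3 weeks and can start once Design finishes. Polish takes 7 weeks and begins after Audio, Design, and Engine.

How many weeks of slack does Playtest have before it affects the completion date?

Design→Engine→Balance→BugFix = 5+5+9+3 = 22 sets the makespan at 22 weeks.
Playtest finishes as early as 9 and must finish by 22.
Slack of Playtest = 18 − 5 = 13 weeks.

13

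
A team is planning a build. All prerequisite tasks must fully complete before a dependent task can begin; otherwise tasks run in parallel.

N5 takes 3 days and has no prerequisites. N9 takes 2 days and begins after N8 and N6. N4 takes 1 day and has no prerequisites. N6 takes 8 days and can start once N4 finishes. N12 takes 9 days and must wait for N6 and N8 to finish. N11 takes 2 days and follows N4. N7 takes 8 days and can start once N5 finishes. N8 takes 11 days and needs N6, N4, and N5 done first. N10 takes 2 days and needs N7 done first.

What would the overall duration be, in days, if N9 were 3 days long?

29

As given, the longest chain is N4→N6→N8→N12 = 1+8+11+9 = 29, so the finish is 29 days.
N9 has 7 days of float (longest path through it is 22).
No other chain overtakes it, so the finish is 29 days.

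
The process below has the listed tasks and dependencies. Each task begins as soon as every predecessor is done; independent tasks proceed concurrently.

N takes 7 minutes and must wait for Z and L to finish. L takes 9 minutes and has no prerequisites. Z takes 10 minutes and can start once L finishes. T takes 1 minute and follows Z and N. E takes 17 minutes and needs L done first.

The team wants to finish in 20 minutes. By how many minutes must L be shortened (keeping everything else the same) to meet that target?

Current finish: 27 minutes; target: 20.
L is on every critical path, so each minute cut from L cuts the finish by one (this holds down to a finish of 19).
Need 27 − 20 = 7 minutes off L → L becomes 2 minutes, finish becomes 20.

7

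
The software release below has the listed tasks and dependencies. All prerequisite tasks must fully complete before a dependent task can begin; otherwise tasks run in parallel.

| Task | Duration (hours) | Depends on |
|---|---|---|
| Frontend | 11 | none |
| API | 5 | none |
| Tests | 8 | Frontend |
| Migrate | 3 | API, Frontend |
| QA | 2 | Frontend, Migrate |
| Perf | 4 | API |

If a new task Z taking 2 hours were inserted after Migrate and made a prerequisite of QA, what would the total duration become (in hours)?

Originally the plan takes 19 hours.
With Z inserted, QA now waits for max(Frontend, Migrate, Z).
New critical path: Frontend→Tests = 11+8 = 19 ⇒ 19 hours.

19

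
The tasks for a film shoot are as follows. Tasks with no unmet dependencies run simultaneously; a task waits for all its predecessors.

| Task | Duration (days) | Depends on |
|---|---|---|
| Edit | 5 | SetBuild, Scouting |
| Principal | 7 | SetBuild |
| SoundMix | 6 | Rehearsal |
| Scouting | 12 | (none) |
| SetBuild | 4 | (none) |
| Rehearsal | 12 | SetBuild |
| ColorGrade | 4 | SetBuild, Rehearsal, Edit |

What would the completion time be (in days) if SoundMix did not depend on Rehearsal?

With the dependency in place, SetBuild→Rehearsal→SoundMix = 4+12+6 = 22 sets the finish at 22 days.
Without Rehearsal→SoundMix, SoundMix's earliest start moves from 16 to 0.
New critical path: Scouting→Edit→ColorGrade = 12+5+4 = 21 ⇒ 21 days.

21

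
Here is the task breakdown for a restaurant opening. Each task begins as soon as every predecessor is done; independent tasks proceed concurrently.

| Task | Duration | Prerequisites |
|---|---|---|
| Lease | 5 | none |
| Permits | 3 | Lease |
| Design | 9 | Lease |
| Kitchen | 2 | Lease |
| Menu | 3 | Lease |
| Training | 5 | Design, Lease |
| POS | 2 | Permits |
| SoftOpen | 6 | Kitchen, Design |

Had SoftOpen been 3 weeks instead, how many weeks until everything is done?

Critical path before the change: Lease→Design→SoftOpen = 5+9+6 = 20 giving 20 weeks.
Since SoftOpen is critical, the -3 change carries straight to that chain (now 17 weeks).
New critical path: Lease→Design→Training = 5+9+5 = 19 ⇒ 19 weeks.

19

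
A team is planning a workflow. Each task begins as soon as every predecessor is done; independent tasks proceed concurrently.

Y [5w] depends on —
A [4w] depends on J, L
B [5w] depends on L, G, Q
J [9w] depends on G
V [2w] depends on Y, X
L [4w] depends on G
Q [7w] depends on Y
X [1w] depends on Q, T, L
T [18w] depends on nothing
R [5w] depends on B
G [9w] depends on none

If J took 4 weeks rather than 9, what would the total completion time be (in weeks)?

Baseline: G→L→B→R = 9+4+5+5 = 23 → 23 weeks.
J has 1 week of float (longest path through it is 22).
That remains the longest chain; total 23 weeks.

23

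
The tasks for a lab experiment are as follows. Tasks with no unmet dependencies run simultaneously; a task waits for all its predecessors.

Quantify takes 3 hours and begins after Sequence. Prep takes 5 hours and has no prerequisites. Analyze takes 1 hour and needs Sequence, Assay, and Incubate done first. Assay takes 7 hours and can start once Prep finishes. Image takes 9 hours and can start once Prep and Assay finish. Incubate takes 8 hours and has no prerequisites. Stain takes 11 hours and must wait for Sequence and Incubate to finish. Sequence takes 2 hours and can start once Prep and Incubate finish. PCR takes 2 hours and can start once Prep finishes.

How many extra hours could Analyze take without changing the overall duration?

8

Prep→Assay→Image = 5+7+9 = 21 sets the makespan at 21 hours.
Analyze finishes as early as 13 and must finish by 21.
Slack of Analyze = 20 − 12 = 8 hours.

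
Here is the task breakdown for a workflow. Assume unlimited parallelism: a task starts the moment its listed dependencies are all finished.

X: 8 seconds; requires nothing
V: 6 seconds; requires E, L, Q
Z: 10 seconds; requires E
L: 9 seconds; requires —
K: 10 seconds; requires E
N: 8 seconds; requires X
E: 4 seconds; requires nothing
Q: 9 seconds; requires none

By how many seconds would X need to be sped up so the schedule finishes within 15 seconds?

1

Current finish: 16 seconds; target: 15.
X is on every critical path, so each second cut from X cuts the finish by one (this holds down to a finish of 15).
Need 16 − 15 = 1 second off X → X becomes 7 seconds, finish becomes 15.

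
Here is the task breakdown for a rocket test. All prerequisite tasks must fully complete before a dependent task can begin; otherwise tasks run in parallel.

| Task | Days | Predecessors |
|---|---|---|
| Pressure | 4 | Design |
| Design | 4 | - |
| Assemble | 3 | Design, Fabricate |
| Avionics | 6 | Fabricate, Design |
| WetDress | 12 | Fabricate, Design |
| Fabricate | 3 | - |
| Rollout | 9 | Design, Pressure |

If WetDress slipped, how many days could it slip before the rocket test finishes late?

1

Design→Pressure→Rollout = 4+4+9 = 17 sets the makespan at 17 days.
WetDress finishes as early as 16 and must finish by 17.
Float = 17 − 16 = 1.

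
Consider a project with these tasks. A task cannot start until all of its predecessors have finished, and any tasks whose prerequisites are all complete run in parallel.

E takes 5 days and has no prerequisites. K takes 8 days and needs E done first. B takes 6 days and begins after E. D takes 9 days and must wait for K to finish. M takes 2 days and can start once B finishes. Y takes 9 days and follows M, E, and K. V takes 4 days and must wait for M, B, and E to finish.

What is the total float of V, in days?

Critical path: E→K→D = 5+8+9 = 22, so the finish is 22 days.
V finishes as early as 17 and must finish by 22.
Slack of V = 18 − 13 = 5 days.

5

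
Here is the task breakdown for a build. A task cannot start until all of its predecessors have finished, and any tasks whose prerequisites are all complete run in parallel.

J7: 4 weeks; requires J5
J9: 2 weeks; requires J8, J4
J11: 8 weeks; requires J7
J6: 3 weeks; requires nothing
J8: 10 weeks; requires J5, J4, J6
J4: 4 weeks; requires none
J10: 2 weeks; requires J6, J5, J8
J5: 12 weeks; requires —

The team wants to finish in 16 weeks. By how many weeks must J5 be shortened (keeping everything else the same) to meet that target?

Current finish: 24 weeks; target: 16.
J5 is on every critical path, so each week cut from J5 cuts the finish by one (this holds down to a finish of 16).
Need 24 − 16 = 8 weeks off J5 → J5 becomes 4 weeks, finish becomes 16.

8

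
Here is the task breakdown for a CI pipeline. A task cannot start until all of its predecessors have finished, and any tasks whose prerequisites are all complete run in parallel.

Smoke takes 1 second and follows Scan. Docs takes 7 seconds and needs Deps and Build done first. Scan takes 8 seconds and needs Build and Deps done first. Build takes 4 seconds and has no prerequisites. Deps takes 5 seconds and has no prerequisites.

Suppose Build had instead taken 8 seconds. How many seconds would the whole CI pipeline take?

17

As given, the longest chain is Deps→Scan→Smoke = 5+8+1 = 14, so the finish is 14 seconds.
Build has 1 second of float (longest path through it is 13).
The binding chain switches to Build→Scan→Smoke = 8+8+1 = 17; finish 17 seconds.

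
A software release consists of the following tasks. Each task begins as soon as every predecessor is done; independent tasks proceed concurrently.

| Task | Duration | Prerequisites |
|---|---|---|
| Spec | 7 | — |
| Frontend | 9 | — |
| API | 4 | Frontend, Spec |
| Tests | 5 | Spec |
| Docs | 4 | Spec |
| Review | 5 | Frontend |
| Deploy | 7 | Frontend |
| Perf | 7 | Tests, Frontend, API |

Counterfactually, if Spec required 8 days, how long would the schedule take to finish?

20

Actual critical path: Frontend→API→Perf = 9+4+7 = 20 ⇒ 20 days.
Spec is off the critical path — its longest chain is 19 days, giving 1 of slack.
New critical path: Spec→Tests→Perf = 8+5+7 = 20 ⇒ 20 days.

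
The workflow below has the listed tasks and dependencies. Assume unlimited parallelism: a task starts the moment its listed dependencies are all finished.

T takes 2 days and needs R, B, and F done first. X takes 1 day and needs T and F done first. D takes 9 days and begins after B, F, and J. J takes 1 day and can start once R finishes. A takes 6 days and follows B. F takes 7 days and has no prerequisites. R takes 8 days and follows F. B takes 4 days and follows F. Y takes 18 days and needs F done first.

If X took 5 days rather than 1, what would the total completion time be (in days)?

25

As given, the longest chain is F→R→J→D = 7+8+1+9 = 25, so the finish is 25 days.
The longest path through X is only 18 days, so X has float 7.
That remains the longest chain; total 25 days.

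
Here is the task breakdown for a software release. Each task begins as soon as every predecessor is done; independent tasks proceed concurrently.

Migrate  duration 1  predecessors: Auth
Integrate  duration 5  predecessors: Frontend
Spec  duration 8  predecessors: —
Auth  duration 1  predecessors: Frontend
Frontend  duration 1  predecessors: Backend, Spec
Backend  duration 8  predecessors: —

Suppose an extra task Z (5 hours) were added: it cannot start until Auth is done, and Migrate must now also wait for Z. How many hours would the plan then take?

Originally the plan takes 14 hours.
With Z inserted, Migrate now waits for max(Auth, Z).
New critical path: Spec→Frontend→Auth→Z→Migrate = 8+1+1+5+1 = 16 ⇒ 16 hours.

16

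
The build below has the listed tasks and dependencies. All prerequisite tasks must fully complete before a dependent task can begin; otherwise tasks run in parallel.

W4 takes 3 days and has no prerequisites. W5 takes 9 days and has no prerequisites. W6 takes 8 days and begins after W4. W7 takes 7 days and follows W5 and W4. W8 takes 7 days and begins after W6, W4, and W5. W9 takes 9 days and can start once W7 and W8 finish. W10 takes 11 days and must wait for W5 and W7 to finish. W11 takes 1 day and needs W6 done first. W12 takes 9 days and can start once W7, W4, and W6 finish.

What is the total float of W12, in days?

2

W4→W6→W8→W9 = 3+8+7+9 = 27 sets the makespan at 27 days.
The longest chain containing W12 totals 25 days.
So W12 can slip 27 − 25 = 2 days.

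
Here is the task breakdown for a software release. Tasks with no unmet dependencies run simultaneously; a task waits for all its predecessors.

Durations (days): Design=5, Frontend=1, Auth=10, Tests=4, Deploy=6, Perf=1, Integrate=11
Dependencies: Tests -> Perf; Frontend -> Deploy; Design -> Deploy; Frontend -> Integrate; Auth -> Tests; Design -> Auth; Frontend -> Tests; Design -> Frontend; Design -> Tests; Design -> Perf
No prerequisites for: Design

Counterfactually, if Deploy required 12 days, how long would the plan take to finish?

20

Baseline: Design→Auth→Tests→Perf = 5+10+4+1 = 20 → 20 days.
The longest path through Deploy is only 12 days, so Deploy has float 8.
The critical path is still Design→Auth→Tests→Perf; finish is now 20 days.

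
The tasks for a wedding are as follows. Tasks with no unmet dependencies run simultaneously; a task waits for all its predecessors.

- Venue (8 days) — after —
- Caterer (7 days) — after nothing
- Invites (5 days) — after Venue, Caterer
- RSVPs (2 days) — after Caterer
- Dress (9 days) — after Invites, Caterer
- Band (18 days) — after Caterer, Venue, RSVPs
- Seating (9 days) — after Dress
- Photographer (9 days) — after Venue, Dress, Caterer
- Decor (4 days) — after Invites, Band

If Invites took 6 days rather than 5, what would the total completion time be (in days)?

32

The binding path is Venue→Invites→Dress→Seating = 8+5+9+9 = 31; finish at 31 days.
Invites lies on that path, so at 6 days the path becomes 32 days.
That remains the longest chain; total 32 days.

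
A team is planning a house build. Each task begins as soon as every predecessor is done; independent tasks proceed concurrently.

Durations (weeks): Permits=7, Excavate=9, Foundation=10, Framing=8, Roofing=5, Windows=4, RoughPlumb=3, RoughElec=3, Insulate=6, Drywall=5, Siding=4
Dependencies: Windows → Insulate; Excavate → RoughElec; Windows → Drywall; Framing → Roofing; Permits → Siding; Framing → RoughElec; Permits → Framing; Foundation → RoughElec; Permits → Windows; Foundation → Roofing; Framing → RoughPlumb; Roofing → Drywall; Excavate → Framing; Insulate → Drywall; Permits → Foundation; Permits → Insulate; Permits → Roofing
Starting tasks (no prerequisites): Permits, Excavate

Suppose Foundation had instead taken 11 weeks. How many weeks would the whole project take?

Baseline: Permits→Foundation→Roofing→Drywall = 7+10+5+5 = 27 → 27 weeks.
Foundation lies on that path, so at 11 weeks the path becomes 28 weeks.
That remains the longest chain; total 28 weeks.

28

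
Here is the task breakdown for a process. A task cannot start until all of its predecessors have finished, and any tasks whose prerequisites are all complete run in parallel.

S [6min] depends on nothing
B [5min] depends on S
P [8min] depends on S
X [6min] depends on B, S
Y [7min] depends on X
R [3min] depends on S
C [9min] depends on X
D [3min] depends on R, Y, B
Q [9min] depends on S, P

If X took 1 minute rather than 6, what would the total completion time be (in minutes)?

23

Baseline: S→B→X→Y→D = 6+5+6+7+3 = 27 → 27 minutes.
Since X is critical, the -5 change carries straight to that chain (now 22 minutes).
Now S→P→Q = 6+8+9 = 23 is longest, so the finish becomes 23 minutes.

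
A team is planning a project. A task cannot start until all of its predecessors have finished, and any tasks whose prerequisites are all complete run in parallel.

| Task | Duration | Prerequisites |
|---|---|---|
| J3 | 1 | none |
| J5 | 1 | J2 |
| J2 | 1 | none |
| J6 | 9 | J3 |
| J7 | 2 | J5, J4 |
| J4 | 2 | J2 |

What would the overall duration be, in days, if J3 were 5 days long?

Actual critical path: J3→J6 = 1+9 = 10 ⇒ 10 days.
J3 is on the critical path; changing it to 5 makes that path 14 days.
No other chain overtakes it, so the finish is 14 days.

14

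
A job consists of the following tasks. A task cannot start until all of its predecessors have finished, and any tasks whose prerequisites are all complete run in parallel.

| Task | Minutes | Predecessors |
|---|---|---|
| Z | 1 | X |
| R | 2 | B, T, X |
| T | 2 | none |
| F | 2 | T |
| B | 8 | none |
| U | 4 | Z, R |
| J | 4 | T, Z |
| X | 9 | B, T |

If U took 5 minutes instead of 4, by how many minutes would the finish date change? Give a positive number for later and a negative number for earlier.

1

The binding path is B→X→R→U = 8+9+2+4 = 23; finish at 23 minutes.
Since U is critical, the +1 change carries straight to that chain (now 24 minutes).
No other chain overtakes it, so the finish is 24 minutes.
Change in finish: 24 − 23 = +1 minutes.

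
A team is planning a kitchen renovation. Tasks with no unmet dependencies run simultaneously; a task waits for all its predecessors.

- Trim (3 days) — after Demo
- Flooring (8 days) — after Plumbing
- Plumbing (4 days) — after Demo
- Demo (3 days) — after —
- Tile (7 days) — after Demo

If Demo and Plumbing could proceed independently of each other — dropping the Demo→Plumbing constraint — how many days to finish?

12

Before: longest chain Demo→Plumbing→Flooring = 3+4+8 = 15, finish 15.
Without Demo→Plumbing, Plumbing's earliest start moves from 3 to 0.
New critical path: Plumbing→Flooring = 4+8 = 12 ⇒ 12 days.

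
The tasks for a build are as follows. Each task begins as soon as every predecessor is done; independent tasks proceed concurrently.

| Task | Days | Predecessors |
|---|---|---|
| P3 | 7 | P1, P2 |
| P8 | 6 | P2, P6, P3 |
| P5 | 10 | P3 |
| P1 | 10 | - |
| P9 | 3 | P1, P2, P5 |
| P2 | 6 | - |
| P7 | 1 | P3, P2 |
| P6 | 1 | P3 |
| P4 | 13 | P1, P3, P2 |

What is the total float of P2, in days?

Critical path: P1→P3→P4 = 10+7+13 = 30, so the finish is 30 days.
Longest path through P2: 26 days (earliest finish 6, latest finish 10).
So P2 can slip 10 − 6 = 4 days.

4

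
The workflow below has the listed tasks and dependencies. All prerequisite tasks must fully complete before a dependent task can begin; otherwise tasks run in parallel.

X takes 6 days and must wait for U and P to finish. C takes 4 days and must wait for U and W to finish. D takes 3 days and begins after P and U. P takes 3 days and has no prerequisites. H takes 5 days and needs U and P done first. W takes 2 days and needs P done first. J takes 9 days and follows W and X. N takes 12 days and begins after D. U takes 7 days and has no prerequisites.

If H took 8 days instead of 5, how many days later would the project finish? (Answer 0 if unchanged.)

0

Critical path before the change: U→X→J = 7+6+9 = 22 giving 22 days.
The longest path through H is only 12 days, so H has float 10.
That remains the longest chain; total 22 days.
Change in finish: 22 − 22 = +0 days.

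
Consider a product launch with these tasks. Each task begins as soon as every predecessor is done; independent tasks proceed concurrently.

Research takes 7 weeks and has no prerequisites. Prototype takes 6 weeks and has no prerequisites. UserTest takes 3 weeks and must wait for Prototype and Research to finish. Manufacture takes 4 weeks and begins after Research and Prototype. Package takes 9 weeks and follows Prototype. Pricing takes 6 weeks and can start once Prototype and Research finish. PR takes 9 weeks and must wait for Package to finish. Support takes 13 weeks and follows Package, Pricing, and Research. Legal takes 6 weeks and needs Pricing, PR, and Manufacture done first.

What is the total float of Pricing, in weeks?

Critical path: Prototype→Package→PR→Legal = 6+9+9+6 = 30, so the finish is 30 weeks.
Pricing finishes as early as 13 and must finish by 17.
So Pricing can slip 17 − 13 = 4 weeks.

4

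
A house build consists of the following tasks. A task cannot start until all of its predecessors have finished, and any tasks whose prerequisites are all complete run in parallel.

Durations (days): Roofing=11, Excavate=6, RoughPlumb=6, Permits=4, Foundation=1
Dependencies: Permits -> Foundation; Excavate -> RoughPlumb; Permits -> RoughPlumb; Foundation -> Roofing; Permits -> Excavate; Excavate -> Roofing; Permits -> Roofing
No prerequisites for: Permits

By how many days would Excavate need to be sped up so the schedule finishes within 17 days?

Current finish: 21 days; target: 17.
Excavate is on every critical path, so each day cut from Excavate cuts the finish by one (this holds down to a finish of 16).
Need 21 − 17 = 4 days off Excavate → Excavate becomes 2 days, finish becomes 17.

4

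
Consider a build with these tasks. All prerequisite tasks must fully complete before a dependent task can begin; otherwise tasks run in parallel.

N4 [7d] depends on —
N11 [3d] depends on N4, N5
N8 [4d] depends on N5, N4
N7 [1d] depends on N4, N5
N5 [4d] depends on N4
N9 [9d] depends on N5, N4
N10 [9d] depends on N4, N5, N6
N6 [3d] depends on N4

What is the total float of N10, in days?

0

The longest chain is N4→N5→N9 = 7+4+9 = 20; overall finish 20 days.
Longest path through N10: 20 days (earliest finish 20, latest finish 20).
Float = 20 − 20 = 0.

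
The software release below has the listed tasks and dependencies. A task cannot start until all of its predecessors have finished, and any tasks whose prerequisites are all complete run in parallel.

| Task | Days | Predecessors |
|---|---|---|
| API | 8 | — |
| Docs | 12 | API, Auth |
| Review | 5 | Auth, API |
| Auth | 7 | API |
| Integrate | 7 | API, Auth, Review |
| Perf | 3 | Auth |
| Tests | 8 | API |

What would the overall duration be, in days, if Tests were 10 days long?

Baseline: API→Auth→Docs = 8+7+12 = 27 → 27 days.
Tests is off the critical path — its longest chain is 16 days, giving 11 of slack.
That remains the longest chain; total 27 days.

27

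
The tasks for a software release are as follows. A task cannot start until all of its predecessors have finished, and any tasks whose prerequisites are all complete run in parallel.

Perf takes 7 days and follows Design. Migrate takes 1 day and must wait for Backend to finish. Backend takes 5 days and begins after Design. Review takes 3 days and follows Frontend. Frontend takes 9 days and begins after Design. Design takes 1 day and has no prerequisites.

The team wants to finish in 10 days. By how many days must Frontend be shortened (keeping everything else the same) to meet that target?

3

Current finish: 13 days; target: 10.
Frontend is on every critical path, so each day cut from Frontend cuts the finish by one (this holds down to a finish of 8).
Need 13 − 10 = 3 days off Frontend → Frontend becomes 6 days, finish becomes 10.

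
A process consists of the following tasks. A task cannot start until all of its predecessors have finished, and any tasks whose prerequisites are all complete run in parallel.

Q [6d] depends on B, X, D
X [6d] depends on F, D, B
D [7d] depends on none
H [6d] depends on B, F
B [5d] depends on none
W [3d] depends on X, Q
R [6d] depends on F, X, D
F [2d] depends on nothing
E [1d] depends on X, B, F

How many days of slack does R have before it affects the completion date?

3

Critical path: D→X→Q→W = 7+6+6+3 = 22, so the finish is 22 days.
The longest chain containing R totals 19 days.
Slack of R = 16 − 13 = 3 days.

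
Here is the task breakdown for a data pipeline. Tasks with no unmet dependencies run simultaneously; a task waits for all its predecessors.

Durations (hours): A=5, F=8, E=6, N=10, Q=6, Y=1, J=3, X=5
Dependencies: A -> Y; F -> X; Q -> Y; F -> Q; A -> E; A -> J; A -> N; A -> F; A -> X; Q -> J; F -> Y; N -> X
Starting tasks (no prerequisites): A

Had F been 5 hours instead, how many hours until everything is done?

As given, the longest chain is A→F→Q→J = 5+8+6+3 = 22, so the finish is 22 hours.
F is on the critical path; changing it to 5 makes that path 19 hours.
The binding chain switches to A→N→X = 5+10+5 = 20; finish 20 hours.

20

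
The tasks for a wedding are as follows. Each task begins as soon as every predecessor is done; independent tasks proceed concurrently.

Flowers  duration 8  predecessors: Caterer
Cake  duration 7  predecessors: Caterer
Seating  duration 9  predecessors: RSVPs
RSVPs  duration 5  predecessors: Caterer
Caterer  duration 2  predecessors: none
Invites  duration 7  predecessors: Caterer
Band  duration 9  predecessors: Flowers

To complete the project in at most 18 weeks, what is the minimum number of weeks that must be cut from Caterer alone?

1

Current finish: 19 weeks; target: 18.
Caterer is on every critical path, so each week cut from Caterer cuts the finish by one (this holds down to a finish of 18).
Need 19 − 18 = 1 week off Caterer → Caterer becomes 1 week, finish becomes 18.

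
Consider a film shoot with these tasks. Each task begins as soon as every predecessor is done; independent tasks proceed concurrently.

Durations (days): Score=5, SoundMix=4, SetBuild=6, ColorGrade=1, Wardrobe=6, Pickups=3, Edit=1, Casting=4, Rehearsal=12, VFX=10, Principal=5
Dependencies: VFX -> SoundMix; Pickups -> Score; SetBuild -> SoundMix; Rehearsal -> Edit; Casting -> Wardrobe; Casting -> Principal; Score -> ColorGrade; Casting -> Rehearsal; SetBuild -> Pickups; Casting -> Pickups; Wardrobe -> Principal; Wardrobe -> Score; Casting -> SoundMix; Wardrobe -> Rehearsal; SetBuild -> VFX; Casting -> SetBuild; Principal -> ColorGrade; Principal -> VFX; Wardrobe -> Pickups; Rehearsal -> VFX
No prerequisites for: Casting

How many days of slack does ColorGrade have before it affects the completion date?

17

Critical path: Casting→Wardrobe→Rehearsal→VFX→SoundMix = 4+6+12+10+4 = 36, so the finish is 36 days.
ColorGrade finishes as early as 19 and must finish by 36.
Slack of ColorGrade = 35 − 18 = 17 days.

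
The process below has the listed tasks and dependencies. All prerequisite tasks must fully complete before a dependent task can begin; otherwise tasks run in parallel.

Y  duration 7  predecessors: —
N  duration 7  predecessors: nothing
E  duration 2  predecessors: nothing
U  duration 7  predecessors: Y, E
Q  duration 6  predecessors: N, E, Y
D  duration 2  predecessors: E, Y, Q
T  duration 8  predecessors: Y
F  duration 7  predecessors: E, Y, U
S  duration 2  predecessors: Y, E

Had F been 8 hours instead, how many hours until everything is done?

22

As given, the longest chain is Y→U→F = 7+7+7 = 21, so the finish is 21 hours.
F lies on that path, so at 8 hours the path becomes 22 hours.
That remains the longest chain; total 22 hours.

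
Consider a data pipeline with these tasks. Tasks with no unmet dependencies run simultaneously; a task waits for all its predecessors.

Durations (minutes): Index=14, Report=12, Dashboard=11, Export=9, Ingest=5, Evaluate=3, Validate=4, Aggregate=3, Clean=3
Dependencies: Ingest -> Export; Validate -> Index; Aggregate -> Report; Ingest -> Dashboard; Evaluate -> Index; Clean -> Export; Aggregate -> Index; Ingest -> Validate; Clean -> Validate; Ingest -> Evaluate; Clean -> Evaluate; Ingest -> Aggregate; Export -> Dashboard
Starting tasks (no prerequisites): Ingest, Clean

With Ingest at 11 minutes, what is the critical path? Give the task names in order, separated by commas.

The binding path is Ingest→Export→Dashboard = 5+9+11 = 25; finish at 25 minutes.
Ingest is on the critical path; changing it to 11 makes that path 31 minutes.
No other chain overtakes it, so the finish is 31 minutes.

Ingest, Export, Dashboard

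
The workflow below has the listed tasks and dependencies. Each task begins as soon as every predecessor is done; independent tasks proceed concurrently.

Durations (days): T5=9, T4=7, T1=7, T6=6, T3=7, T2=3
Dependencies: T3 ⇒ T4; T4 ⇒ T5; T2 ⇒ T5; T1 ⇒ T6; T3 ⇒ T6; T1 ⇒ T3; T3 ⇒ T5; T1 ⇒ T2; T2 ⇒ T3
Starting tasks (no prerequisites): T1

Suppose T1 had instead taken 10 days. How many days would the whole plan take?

Actual critical path: T1→T2→T3→T4→T5 = 7+3+7+7+9 = 33 ⇒ 33 days.
T1 is on the critical path; changing it to 10 makes that path 36 days.
The critical path is still T1→T2→T3→T4→T5; finish is now 36 days.

36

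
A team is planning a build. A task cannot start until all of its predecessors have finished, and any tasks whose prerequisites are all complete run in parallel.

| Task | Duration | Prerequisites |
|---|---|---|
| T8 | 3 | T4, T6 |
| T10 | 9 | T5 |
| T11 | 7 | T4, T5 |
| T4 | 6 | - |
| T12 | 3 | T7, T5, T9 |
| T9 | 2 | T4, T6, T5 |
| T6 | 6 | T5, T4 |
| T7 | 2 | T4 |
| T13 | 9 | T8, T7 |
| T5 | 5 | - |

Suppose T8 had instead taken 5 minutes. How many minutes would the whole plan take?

Actual critical path: T4→T6→T8→T13 = 6+6+3+9 = 24 ⇒ 24 minutes.
T8 is on the critical path; changing it to 5 makes that path 26 minutes.
The critical path is still T4→T6→T8→T13; finish is now 26 minutes.

26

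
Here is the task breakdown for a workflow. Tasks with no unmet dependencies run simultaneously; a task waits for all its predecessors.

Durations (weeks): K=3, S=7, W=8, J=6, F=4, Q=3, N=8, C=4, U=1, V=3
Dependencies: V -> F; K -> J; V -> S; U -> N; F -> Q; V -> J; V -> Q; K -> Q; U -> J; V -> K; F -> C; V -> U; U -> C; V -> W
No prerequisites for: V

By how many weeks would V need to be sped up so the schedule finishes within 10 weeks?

Current finish: 12 weeks; target: 10.
V is on every critical path, so each week cut from V cuts the finish by one (this holds down to a finish of 10).
Need 12 − 10 = 2 weeks off V → V becomes 1 week, finish becomes 10.

2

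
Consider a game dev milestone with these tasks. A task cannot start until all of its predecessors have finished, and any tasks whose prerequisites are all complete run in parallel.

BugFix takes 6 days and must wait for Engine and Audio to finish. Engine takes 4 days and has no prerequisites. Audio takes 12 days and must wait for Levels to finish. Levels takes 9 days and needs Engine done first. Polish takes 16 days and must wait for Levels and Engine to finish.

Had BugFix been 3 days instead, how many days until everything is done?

Actual critical path: Engine→Levels→Audio→BugFix = 4+9+12+6 = 31 ⇒ 31 days.
Since BugFix is critical, the -3 change carries straight to that chain (now 28 days).
New critical path: Engine→Levels→Polish = 4+9+16 = 29 ⇒ 29 days.

29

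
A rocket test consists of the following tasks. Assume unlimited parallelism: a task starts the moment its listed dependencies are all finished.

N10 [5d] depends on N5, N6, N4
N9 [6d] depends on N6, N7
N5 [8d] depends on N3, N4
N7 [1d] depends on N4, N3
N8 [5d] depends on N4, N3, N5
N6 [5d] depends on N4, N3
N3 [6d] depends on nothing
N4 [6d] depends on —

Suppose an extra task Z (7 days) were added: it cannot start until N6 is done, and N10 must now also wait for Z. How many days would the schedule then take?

Originally the schedule takes 19 days.
With Z inserted, N10 now waits for max(N5, N6, N4, Z).
New critical path: N3→N6→Z→N10 = 6+5+7+5 = 23 ⇒ 23 days.

23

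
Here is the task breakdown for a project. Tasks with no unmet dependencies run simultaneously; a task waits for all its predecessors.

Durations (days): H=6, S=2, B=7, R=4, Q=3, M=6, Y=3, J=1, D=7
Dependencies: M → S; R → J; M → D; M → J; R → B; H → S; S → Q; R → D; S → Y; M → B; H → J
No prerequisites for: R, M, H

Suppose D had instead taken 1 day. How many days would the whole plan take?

Baseline: M→D = 6+7 = 13 → 13 days.
D lies on that path, so at 1 day the path becomes 7 days.
New critical path: M→B = 6+7 = 13 ⇒ 13 days.

13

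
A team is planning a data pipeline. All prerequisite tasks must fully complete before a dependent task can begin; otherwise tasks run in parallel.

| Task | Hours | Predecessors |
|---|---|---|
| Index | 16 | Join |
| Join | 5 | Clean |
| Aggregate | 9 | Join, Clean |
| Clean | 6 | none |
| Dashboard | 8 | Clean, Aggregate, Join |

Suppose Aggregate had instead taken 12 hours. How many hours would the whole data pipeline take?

As given, the longest chain is Clean→Join→Aggregate→Dashboard = 6+5+9+8 = 28, so the finish is 28 hours.
Aggregate lies on that path, so at 12 hours the path becomes 31 hours.
The critical path is still Clean→Join→Aggregate→Dashboard; finish is now 31 hours.

31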